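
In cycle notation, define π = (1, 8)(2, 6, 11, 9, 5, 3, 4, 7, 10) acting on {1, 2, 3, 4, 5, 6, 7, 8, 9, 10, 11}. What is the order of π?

The disjoint cycles have lengths 9, 2.
The order of π is the least common multiple of its cycle lengths: lcm(9, 2) = 18.

18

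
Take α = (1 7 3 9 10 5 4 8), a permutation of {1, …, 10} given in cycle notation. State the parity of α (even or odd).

The cycle lengths are 8, 1, 1.
A cycle of length ℓ contributes ℓ−1 transpositions, so α is a product of 7 transpositions — odd.

odd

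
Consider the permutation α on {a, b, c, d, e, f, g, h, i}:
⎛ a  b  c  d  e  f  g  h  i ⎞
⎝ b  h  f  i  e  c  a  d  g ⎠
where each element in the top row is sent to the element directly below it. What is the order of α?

6

Decomposing into disjoint cycles gives cycle lengths 6, 2, 1.
Since disjoint cycles commute, ord(α) = lcm(6, 2) = 6.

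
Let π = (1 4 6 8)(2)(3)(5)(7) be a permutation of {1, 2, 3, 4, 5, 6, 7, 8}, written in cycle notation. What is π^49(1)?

4

1 lies in the 4-cycle (1 4 6 8).
Powers repeat with period 4 on this cycle, and 49 mod 4 = 1, so π^49(1) = π^1(1).
Advancing 1 step from 1: 1 → 4.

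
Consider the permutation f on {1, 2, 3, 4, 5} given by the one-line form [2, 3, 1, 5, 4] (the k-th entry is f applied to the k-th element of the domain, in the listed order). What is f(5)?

5 is element number 5 of the domain, and entry number 5 of the one-line form is 4, so f(5) = 4.

4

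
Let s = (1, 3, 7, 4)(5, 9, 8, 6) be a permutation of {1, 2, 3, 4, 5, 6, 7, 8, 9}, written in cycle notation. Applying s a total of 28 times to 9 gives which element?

9 lies in the 4-cycle (5, 9, 8, 6).
On a 4-cycle, s^4 is the identity, so s^28 = s^0 there (28 ≡ 0 mod 4).
So s^28(9) = 9.

9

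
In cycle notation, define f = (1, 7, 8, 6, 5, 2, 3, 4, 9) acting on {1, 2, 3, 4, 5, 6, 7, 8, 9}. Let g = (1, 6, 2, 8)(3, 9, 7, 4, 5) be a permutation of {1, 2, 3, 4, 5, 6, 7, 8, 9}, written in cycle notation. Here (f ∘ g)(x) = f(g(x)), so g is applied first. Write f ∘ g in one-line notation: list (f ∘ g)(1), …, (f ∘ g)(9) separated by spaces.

(f ∘ g)(x) = f(g(x)). Computing each image: f(g(1)) = f(6) = 5, f(g(2)) = f(8) = 6, f(g(3)) = f(9) = 1, f(g(4)) = f(5) = 2, f(g(5)) = f(3) = 4, f(g(6)) = f(2) = 3, f(g(7)) = f(4) = 9, f(g(8)) = f(1) = 7, f(g(9)) = f(7) = 8.
Hence f ∘ g = [5 6 1 2 4 3 9 7 8].

5 6 1 2 4 3 9 7 8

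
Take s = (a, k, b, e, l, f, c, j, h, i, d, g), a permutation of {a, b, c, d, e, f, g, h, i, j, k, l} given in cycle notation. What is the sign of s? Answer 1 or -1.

-1

The cycle lengths are 12.
A cycle is odd iff its length is even; s has 1 even-length cycle, so sgn(s) = (−1)^1 and s is odd.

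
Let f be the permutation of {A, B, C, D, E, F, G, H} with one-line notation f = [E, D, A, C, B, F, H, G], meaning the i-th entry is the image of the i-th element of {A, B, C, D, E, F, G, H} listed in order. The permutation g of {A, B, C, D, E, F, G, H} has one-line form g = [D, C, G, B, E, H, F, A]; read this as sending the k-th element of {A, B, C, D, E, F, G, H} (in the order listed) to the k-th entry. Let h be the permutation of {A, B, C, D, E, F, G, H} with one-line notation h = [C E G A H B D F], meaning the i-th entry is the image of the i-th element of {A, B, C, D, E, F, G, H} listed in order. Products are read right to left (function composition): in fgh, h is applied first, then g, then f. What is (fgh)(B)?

B

Apply the permutations in order: h(B) = E, then g(E) = E, then f(E) = B. So (fgh)(B) = B.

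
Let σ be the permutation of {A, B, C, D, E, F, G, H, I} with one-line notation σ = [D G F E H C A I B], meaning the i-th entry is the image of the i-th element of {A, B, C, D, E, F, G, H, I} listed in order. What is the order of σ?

14

Writing σ as disjoint cycles, the cycle lengths are 7, 2.
The order of σ is the least common multiple of its cycle lengths: lcm(7, 2) = 14.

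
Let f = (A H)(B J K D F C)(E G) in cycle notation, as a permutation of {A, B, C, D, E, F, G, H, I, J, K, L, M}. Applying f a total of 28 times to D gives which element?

D lies in the 6-cycle (B J K D F C).
Since the cycle has length 6, f^28 acts on it the same as f^4 (28 mod 6 = 4).
Stepping 4 places around the cycle: D → F → C → B → J.

J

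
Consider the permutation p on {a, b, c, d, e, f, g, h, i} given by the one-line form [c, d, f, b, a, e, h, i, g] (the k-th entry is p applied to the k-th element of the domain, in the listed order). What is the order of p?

The disjoint-cycle form of p has cycle lengths 4, 3, 2.
The order is lcm(4, 3, 2) = 12.

12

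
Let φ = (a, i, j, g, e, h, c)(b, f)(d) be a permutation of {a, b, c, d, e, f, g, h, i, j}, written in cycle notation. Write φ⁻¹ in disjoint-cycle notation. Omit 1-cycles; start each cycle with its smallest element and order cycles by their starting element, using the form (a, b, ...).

(a, c, h, e, g, j, i)(b, f)

If φ sends a → b within a cycle, φ⁻¹ sends b → a; equivalently, reverse each cycle.
After reversing and putting each cycle's least element first, φ⁻¹ = (a, c, h, e, g, j, i)(b, f).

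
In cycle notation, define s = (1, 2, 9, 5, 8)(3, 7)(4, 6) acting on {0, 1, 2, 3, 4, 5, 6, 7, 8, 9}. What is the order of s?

The cycle type of s is (5, 2, 2, 1).
Since disjoint cycles commute, ord(s) = lcm(5, 2, 2) = 10.

10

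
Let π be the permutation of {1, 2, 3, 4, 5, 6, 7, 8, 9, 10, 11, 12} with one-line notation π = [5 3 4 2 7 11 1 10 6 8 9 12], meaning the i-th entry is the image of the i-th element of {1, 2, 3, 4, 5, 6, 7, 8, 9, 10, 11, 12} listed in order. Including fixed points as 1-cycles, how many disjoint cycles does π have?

The cycle decomposition is (1 5 7)(2 3 4)(6 11 9)(8 10)(12), which has 5 cycles (counting 1-cycles).

5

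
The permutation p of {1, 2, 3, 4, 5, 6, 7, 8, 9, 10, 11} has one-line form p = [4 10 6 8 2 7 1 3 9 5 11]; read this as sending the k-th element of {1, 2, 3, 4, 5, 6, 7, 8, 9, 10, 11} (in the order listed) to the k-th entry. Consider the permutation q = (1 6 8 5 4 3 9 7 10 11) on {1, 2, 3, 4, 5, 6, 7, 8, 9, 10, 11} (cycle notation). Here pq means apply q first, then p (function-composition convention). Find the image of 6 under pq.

3

q(6) = 8, then p(8) = 3; composing gives (pq)(6) = 3.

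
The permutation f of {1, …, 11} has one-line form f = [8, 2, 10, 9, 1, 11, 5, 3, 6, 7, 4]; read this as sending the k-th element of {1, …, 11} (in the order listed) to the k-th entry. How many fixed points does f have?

The fixed points (elements with f(x) = x) are {2}, so there is 1.

1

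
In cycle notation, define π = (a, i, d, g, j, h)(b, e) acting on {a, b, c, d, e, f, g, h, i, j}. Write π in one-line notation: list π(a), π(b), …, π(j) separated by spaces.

i e c g b f j a d h

Image by image: a↦i, b↦e, c↦c, d↦g, e↦b, f↦f, g↦j, h↦a, i↦d, j↦h.
Listing these in domain order gives i e c g b f j a d h.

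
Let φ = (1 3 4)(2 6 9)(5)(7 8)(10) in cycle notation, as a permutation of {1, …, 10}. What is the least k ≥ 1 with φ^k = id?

The cycle type of φ is (3, 3, 2, 1, 1).
The order of φ is the least common multiple of its cycle lengths: lcm(3, 3, 2) = 6.

6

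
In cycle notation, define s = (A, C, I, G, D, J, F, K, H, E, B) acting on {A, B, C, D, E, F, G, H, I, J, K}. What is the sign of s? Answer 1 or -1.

The cycle lengths are 11.
A cycle of length ℓ contributes ℓ−1 transpositions, so s is a product of 10 transpositions — even.

1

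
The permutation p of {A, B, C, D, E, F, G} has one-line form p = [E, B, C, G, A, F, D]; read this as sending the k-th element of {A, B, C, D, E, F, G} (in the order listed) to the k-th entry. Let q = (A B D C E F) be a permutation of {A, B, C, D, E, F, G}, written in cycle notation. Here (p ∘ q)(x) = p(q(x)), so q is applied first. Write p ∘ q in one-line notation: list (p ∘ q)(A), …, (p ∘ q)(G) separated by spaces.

B G A C F E D

For each element, apply q then p: A → B → B; B → D → G; C → E → A; D → C → C; E → F → F; F → A → E; G → G → D.
So p ∘ q in one-line form is B G A C F E D.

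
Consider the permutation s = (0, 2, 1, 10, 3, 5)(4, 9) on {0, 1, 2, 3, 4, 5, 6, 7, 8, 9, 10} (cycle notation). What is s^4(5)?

10

5 lies in the 6-cycle (0, 2, 1, 10, 3, 5).
Advancing 4 steps from 5: 5 → 0 → 2 → 1 → 10.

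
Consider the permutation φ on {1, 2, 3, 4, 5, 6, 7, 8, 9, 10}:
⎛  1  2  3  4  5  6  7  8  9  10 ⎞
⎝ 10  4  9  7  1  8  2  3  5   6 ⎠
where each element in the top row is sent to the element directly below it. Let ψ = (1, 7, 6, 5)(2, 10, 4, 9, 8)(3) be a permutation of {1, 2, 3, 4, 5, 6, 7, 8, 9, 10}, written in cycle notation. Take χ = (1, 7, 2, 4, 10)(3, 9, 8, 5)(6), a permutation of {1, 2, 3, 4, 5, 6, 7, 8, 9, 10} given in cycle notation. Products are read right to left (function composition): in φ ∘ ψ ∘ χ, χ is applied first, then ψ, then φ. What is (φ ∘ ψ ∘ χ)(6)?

(φ ∘ ψ ∘ χ)(6) = φ(ψ(χ(6))). χ(6) = 6, then ψ(6) = 5, then φ(5) = 1, so the result is 1.

1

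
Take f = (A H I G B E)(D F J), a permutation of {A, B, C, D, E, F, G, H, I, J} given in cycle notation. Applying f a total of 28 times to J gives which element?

J lies in the 3-cycle (D F J).
Since the cycle has length 3, f^28 acts on it the same as f^1 (28 mod 3 = 1).
Stepping 1 place around the cycle: J → D.

D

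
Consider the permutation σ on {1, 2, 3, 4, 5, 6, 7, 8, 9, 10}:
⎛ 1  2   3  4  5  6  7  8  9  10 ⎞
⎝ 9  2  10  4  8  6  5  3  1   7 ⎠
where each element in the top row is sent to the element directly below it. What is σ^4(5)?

7

Tracing 5 → 8 → … returns to 5 after 5 steps, so 5 lies in a 5-cycle (3 10 7 5 8).
Advancing 4 steps from 5: 5 → 8 → 3 → 10 → 7.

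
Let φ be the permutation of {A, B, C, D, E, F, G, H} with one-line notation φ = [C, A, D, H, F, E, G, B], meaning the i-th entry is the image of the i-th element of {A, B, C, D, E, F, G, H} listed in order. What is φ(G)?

G

G is element number 7 of the domain, and entry number 7 of the one-line form is G, so φ(G) = G.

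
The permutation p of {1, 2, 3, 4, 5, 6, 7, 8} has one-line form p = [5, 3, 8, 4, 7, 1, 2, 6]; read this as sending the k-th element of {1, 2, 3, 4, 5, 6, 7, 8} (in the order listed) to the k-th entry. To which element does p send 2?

2 is element number 2 of the domain, and entry number 2 of the one-line form is 3, so p(2) = 3.

3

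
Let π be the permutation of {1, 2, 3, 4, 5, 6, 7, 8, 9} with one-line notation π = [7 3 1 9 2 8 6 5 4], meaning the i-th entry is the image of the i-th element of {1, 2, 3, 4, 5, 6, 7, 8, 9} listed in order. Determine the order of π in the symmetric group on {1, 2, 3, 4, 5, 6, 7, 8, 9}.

The disjoint-cycle form of π has cycle lengths 7, 2.
The order is lcm(7, 2) = 14.

14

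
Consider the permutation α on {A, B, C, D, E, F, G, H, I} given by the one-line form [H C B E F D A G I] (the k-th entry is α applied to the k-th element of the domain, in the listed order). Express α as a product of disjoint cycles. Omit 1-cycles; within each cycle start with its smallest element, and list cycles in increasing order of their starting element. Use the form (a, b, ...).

From A: A → H → G → A, closing the cycle (A, H, G).
Continuing from each remaining unvisited element yields (A, H, G)(B, C)(D, E, F).

(A, H, G)(B, C)(D, E, F)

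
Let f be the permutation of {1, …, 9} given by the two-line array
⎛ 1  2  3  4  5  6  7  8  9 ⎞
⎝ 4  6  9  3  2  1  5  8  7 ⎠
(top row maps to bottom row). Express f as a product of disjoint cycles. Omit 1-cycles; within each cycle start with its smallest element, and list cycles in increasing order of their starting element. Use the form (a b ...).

(1 4 3 9 7 5 2 6)

Start at 1 and follow images: 1 → 4 → 3 → 9 → 7 → 5 → 2 → 6 → 1, giving the cycle (1 4 3 9 7 5 2 6).
Continuing from each remaining unvisited element yields (1 4 3 9 7 5 2 6).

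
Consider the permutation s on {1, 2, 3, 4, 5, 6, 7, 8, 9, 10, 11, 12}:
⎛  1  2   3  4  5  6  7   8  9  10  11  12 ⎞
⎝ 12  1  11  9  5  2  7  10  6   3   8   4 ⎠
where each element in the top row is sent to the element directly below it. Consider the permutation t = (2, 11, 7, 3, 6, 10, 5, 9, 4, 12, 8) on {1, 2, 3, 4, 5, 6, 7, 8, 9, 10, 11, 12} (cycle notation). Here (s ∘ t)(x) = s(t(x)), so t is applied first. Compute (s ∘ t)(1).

12

t(1) = 1, then s(1) = 12; composing gives (s ∘ t)(1) = 12.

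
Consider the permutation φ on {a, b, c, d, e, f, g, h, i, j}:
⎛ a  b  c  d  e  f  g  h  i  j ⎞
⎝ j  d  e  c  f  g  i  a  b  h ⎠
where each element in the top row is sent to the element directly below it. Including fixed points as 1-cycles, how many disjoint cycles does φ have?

2

The cycle decomposition is (a j h)(b d c e f g i), which has 2 cycles (counting 1-cycles).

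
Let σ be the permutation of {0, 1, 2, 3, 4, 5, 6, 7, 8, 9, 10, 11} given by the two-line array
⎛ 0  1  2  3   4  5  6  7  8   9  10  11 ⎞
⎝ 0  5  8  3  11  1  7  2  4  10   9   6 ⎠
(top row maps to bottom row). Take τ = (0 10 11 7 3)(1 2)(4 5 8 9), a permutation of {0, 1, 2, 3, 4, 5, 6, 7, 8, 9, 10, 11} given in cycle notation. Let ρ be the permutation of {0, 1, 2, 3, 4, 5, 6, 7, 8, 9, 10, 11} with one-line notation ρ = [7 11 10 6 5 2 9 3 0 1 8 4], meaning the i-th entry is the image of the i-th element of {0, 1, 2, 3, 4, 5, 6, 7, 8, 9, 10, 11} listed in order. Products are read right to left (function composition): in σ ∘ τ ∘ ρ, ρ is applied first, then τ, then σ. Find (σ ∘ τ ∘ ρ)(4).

(σ ∘ τ ∘ ρ)(4) = σ(τ(ρ(4))). ρ(4) = 5, then τ(5) = 8, then σ(8) = 4, so the result is 4.

4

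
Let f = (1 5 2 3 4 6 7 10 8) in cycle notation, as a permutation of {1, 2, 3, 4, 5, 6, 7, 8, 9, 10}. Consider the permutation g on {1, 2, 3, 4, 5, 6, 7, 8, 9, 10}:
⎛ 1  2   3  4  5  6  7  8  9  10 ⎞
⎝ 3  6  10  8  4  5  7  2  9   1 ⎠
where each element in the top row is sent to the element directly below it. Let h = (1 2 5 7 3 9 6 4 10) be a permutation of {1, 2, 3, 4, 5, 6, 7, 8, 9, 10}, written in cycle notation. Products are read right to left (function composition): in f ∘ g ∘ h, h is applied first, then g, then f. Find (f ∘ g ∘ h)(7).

Apply the permutations in order: h(7) = 3, then g(3) = 10, then f(10) = 8. So (f ∘ g ∘ h)(7) = 8.

8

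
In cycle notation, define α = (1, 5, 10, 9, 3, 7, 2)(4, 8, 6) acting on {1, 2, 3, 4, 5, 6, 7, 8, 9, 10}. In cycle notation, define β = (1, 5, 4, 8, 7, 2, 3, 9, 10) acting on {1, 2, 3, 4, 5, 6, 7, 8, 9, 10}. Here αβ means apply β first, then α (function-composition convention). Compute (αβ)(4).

β(4) = 8, then α(8) = 6; composing gives (αβ)(4) = 6.

6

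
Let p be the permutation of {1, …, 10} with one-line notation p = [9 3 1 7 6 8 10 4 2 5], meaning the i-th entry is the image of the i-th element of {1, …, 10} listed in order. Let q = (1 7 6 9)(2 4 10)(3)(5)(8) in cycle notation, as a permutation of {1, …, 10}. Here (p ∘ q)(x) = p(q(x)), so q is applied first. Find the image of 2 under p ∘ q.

7

q(2) = 4, then p(4) = 7; composing gives (p ∘ q)(2) = 7.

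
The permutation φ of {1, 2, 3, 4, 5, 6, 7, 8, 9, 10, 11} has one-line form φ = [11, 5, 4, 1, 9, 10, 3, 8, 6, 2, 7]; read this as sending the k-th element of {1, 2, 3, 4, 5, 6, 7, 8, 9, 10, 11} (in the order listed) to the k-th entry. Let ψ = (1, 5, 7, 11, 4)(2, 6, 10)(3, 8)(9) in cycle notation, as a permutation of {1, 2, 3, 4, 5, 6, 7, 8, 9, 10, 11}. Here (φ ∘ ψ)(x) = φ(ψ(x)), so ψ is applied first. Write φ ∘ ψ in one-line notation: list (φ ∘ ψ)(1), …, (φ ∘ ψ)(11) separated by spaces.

9 10 8 11 3 2 7 4 6 5 1

For each element, apply ψ then φ: 1 → 5 → 9; 2 → 6 → 10; 3 → 8 → 8; 4 → 1 → 11; 5 → 7 → 3; 6 → 10 → 2; 7 → 11 → 7; 8 → 3 → 4; 9 → 9 → 6; 10 → 2 → 5; 11 → 4 → 1.
Collecting the images, φ ∘ ψ = [9 10 8 11 3 2 7 4 6 5 1].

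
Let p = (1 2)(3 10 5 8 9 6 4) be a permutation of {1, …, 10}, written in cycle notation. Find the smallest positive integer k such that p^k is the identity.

The disjoint cycles have lengths 7, 2, 1.
Since disjoint cycles commute, ord(p) = lcm(7, 2) = 14.

14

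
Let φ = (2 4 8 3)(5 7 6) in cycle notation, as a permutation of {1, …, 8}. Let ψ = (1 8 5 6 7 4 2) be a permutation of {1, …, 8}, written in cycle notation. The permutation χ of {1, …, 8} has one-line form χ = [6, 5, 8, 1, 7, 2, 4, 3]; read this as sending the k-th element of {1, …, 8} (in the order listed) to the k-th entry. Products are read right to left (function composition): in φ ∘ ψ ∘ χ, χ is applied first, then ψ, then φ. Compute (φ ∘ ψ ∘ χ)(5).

Chase 5: χ(5) = 7; ψ(7) = 4; φ(4) = 8. Hence (φ ∘ ψ ∘ χ)(5) = 8.

8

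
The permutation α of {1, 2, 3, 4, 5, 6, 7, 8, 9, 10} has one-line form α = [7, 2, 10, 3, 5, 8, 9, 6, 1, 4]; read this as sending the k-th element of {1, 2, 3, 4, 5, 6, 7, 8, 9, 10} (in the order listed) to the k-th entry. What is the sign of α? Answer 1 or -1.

-1

In disjoint-cycle form the cycle lengths are 3, 3, 2, 1, 1.
A cycle of length ℓ contributes ℓ−1 transpositions, so α is a product of 2 + 2 + 1 = 5 transpositions — odd.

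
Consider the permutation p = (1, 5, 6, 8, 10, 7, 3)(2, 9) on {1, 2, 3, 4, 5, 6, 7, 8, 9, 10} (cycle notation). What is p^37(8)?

7

8 lies in the 7-cycle (1, 5, 6, 8, 10, 7, 3).
On a 7-cycle, p^7 is the identity, so p^37 = p^2 there (37 ≡ 2 mod 7).
Advancing 2 steps from 8: 8 → 10 → 7.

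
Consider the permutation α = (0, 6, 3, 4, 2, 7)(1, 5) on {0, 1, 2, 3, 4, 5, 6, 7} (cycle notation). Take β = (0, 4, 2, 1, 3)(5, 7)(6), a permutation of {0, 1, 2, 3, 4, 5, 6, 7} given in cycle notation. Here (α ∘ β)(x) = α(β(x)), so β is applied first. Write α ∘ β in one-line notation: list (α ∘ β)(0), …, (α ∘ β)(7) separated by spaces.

Chase each element through β then α: 0 → 4 → 2; 1 → 3 → 4; 2 → 1 → 5; 3 → 0 → 6; 4 → 2 → 7; 5 → 7 → 0; 6 → 6 → 3; 7 → 5 → 1.
So α ∘ β in one-line form is 2 4 5 6 7 0 3 1.

2 4 5 6 7 0 3 1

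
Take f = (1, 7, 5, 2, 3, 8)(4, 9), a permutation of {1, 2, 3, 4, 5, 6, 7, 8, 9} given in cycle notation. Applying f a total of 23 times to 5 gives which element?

5 lies in the 6-cycle (1, 7, 5, 2, 3, 8).
Powers repeat with period 6 on this cycle, and 23 mod 6 = 5, so f^23(5) = f^5(5).
Advancing 5 steps from 5: 5 → 2 → 3 → 8 → 1 → 7.

7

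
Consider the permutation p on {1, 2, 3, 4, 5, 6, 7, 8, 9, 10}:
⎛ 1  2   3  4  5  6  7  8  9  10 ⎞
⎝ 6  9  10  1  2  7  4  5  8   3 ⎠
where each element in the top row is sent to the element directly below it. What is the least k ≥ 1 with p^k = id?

4

Decomposing into disjoint cycles gives cycle lengths 4, 4, 2.
The order is lcm(4, 4, 2) = 4.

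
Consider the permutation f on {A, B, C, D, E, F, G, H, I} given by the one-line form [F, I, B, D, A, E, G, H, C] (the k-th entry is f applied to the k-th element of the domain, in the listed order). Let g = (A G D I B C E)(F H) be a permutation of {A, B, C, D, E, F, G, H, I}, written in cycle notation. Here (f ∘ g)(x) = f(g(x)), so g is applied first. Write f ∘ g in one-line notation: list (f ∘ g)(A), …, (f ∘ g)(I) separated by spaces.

G B A C F H D E I

For each element, apply g then f: A → G → G; B → C → B; C → E → A; D → I → C; E → A → F; F → H → H; G → D → D; H → F → E; I → B → I.
Collecting the images, f ∘ g = [G B A C F H D E I].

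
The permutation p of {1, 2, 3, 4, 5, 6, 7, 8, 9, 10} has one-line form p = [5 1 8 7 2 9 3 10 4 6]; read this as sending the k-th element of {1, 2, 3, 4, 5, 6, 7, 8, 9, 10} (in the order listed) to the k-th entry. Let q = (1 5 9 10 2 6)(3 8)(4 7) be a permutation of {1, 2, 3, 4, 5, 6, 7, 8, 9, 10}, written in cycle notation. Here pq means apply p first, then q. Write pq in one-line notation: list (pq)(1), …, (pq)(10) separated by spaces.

For each element, apply p then q: 1 → 5 → 9; 2 → 1 → 5; 3 → 8 → 3; 4 → 7 → 4; 5 → 2 → 6; 6 → 9 → 10; 7 → 3 → 8; 8 → 10 → 2; 9 → 4 → 7; 10 → 6 → 1.
So pq in one-line form is 9 5 3 4 6 10 8 2 7 1.

9 5 3 4 6 10 8 2 7 1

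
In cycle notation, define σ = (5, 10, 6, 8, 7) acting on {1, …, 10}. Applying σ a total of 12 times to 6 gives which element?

6 lies in the 5-cycle (5, 10, 6, 8, 7).
On a 5-cycle, σ^5 is the identity, so σ^12 = σ^2 there (12 ≡ 2 mod 5).
Advancing 2 steps from 6: 6 → 8 → 7.

7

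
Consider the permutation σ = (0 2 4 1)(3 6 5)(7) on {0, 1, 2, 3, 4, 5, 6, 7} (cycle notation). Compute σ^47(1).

1 lies in the 4-cycle (0 2 4 1).
Powers repeat with period 4 on this cycle, and 47 mod 4 = 3, so σ^47(1) = σ^3(1).
Advancing 3 steps from 1: 1 → 0 → 2 → 4.

4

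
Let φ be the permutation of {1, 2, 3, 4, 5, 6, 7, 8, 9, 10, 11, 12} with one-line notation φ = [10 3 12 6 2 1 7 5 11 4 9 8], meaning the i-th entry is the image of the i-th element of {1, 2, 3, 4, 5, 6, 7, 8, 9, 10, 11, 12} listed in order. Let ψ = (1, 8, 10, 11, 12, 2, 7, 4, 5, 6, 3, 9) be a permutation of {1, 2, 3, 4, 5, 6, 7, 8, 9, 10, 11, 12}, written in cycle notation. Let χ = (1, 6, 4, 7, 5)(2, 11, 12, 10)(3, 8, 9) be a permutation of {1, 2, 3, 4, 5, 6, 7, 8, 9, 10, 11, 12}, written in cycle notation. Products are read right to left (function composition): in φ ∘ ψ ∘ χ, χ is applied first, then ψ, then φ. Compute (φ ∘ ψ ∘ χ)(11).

Chase 11: χ(11) = 12; ψ(12) = 2; φ(2) = 3. Hence (φ ∘ ψ ∘ χ)(11) = 3.

3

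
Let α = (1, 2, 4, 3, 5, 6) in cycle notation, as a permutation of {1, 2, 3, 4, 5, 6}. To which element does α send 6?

1

6 appears in (1, 2, 4, 3, 5, 6); the next entry (wrapping around) is 1.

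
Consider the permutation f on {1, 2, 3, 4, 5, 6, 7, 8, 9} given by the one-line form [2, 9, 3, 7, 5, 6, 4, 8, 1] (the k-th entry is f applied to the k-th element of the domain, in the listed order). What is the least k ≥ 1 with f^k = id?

6

Writing f as disjoint cycles, the cycle lengths are 3, 2, 1, 1, 1, 1.
Since disjoint cycles commute, ord(f) = lcm(3, 2) = 6.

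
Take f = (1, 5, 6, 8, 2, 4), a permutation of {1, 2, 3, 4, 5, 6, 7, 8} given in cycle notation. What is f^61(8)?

2

8 lies in the 6-cycle (1, 5, 6, 8, 2, 4).
On a 6-cycle, f^6 is the identity, so f^61 = f^1 there (61 ≡ 1 mod 6).
Stepping 1 place around the cycle: 8 → 2.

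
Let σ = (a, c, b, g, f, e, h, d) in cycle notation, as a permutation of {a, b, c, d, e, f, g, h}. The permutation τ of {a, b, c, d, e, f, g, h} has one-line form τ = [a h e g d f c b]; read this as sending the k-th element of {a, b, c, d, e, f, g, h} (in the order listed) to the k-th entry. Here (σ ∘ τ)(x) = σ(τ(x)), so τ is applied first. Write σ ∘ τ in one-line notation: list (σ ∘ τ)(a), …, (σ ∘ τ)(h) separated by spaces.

c d h f a e b g

For each element, apply τ then σ: a → a → c; b → h → d; c → e → h; d → g → f; e → d → a; f → f → e; g → c → b; h → b → g.
So σ ∘ τ in one-line form is c d h f a e b g.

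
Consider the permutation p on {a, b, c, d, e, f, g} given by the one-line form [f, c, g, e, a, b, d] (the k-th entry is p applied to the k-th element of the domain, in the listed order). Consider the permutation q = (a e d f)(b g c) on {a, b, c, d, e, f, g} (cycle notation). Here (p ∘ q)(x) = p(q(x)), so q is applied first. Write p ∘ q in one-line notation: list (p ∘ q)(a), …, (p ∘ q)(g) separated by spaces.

a d c b e f g

(p ∘ q)(x) = p(q(x)). Computing each image: p(q(a)) = p(e) = a, p(q(b)) = p(g) = d, p(q(c)) = p(b) = c, p(q(d)) = p(f) = b, p(q(e)) = p(d) = e, p(q(f)) = p(a) = f, p(q(g)) = p(c) = g.
Hence p ∘ q = [a d c b e f g].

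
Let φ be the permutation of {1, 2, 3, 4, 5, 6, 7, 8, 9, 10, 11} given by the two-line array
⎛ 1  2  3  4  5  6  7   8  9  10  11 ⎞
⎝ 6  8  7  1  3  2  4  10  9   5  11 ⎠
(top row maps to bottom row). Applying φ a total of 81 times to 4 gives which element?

Tracing 4 → 1 → … returns to 4 after 9 steps, so 4 lies in a 9-cycle (1 6 2 8 10 5 3 7 4).
Powers repeat with period 9 on this cycle, and 81 mod 9 = 0, so φ^81(4) = φ^0(4).
So φ^81(4) = 4.

4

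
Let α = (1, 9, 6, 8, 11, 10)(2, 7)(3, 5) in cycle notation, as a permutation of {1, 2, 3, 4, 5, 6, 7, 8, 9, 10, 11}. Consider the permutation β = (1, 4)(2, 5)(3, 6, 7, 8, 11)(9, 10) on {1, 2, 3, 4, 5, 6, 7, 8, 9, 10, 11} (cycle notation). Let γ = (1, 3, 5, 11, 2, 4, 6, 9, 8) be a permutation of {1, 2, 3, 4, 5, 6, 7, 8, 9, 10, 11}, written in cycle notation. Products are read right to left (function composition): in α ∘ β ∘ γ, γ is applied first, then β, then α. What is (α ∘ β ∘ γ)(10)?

(α ∘ β ∘ γ)(10) = α(β(γ(10))). γ(10) = 10, then β(10) = 9, then α(9) = 6, so the result is 6.

6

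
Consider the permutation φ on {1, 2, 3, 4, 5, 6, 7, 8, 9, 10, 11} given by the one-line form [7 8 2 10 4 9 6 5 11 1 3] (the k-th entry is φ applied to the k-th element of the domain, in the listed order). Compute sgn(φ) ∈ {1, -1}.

In disjoint-cycle form the cycle lengths are 11.
A cycle is odd iff its length is even; φ has 0 even-length cycles, so sgn(φ) = (−1)^0 and φ is even.

1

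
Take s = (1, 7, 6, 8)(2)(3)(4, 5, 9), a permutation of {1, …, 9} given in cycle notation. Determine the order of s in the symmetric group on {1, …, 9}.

The cycle type of s is (4, 3, 1, 1).
The order of s is the least common multiple of its cycle lengths: lcm(4, 3) = 12.

12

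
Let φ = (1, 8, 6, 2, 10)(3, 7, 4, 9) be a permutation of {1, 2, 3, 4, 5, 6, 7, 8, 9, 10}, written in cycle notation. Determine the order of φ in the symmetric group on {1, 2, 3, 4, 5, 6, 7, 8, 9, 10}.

20

The cycle type of φ is (5, 4, 1).
The order is lcm(5, 4) = 20.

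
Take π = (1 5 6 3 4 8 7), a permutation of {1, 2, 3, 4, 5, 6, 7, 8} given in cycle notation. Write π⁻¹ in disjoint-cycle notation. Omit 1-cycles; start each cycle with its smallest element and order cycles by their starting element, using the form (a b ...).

Inverting a permutation written in cycle notation just reverses the order within every cycle.
After reversing and putting each cycle's least element first, π⁻¹ = (1 7 8 4 3 6 5).

(1 7 8 4 3 6 5)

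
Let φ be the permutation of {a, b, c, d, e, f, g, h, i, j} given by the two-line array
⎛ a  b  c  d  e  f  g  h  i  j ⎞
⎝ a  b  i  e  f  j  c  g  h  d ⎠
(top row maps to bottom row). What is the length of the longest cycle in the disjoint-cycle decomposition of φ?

Decomposing into disjoint cycles gives (c, i, h, g)(d, e, f, j); the longest has length 4.

4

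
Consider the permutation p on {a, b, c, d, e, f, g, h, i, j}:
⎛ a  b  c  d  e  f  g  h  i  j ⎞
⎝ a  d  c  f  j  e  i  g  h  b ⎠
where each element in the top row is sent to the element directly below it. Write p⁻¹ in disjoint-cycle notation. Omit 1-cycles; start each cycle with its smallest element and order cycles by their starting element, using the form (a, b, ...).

First write p in disjoint cycles: (b, d, f, e, j)(g, i, h).
Reversing each cycle (and rotating so the smallest element leads) gives p⁻¹ = (b, j, e, f, d)(g, h, i).

(b, j, e, f, d)(g, h, i)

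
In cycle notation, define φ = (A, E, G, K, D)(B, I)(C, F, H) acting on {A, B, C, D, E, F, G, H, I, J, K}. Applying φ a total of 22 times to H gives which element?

H lies in the 3-cycle (C, F, H).
On a 3-cycle, φ^3 is the identity, so φ^22 = φ^1 there (22 ≡ 1 mod 3).
Stepping 1 place around the cycle: H → C.

C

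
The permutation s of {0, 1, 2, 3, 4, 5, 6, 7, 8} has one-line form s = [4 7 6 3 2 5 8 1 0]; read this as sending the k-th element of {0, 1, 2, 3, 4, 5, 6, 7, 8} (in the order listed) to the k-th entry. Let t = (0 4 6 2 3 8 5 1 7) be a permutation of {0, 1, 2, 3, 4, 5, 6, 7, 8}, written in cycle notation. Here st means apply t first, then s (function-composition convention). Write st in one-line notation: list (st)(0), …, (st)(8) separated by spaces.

2 1 3 0 8 7 6 4 5

(st)(x) = s(t(x)). Computing each image: s(t(0)) = s(4) = 2, s(t(1)) = s(7) = 1, s(t(2)) = s(3) = 3, s(t(3)) = s(8) = 0, s(t(4)) = s(6) = 8, s(t(5)) = s(1) = 7, s(t(6)) = s(2) = 6, s(t(7)) = s(0) = 4, s(t(8)) = s(5) = 5.
Hence st = [2 1 3 0 8 7 6 4 5].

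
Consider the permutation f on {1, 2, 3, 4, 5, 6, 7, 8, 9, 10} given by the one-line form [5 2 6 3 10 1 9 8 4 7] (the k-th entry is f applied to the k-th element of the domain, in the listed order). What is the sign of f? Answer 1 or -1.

-1

In disjoint-cycle form the cycle lengths are 8, 1, 1.
A cycle is odd iff its length is even; f has 1 even-length cycle, so sgn(f) = (−1)^1 and f is odd.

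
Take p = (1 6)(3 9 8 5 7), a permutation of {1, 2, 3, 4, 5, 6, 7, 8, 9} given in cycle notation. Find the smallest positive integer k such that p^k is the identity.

10

The cycle type of p is (5, 2, 1, 1).
The order of p is the least common multiple of its cycle lengths: lcm(5, 2) = 10.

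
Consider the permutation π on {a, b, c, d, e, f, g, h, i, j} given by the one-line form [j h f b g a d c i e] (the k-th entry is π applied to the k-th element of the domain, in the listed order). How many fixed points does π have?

The fixed points (elements with π(x) = x) are {i}, so there is 1.

1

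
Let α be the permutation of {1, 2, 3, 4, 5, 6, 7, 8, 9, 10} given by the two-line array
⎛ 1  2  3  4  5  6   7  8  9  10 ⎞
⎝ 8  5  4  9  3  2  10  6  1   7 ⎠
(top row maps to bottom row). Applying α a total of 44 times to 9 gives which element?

2

Tracing 9 → 1 → … returns to 9 after 8 steps, so 9 lies in an 8-cycle (1, 8, 6, 2, 5, 3, 4, 9).
On an 8-cycle, α^8 is the identity, so α^44 = α^4 there (44 ≡ 4 mod 8).
Stepping 4 places around the cycle: 9 → 1 → 8 → 6 → 2.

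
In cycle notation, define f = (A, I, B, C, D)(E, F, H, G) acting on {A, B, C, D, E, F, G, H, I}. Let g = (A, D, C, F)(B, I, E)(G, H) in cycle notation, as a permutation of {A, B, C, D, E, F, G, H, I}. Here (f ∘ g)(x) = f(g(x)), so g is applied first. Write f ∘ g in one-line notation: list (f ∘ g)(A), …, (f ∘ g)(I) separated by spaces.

A B H D C I G E F

Chase each element through g then f: A → D → A; B → I → B; C → F → H; D → C → D; E → B → C; F → A → I; G → H → G; H → G → E; I → E → F.
So f ∘ g in one-line form is A B H D C I G E F.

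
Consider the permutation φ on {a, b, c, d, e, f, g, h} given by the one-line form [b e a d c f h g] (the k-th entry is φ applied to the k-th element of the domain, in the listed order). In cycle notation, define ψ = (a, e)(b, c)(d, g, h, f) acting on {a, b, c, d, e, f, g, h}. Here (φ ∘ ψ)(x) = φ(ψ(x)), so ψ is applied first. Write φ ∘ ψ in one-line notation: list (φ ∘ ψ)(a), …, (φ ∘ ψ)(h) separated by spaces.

(φ ∘ ψ)(x) = φ(ψ(x)). Computing each image: φ(ψ(a)) = φ(e) = c, φ(ψ(b)) = φ(c) = a, φ(ψ(c)) = φ(b) = e, φ(ψ(d)) = φ(g) = h, φ(ψ(e)) = φ(a) = b, φ(ψ(f)) = φ(d) = d, φ(ψ(g)) = φ(h) = g, φ(ψ(h)) = φ(f) = f.
Hence φ ∘ ψ = [c a e h b d g f].

c a e h b d g f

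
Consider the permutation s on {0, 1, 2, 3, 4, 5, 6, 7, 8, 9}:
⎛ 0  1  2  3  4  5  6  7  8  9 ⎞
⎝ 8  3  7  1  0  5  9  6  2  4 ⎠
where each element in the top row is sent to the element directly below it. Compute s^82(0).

9

Tracing 0 → 8 → … returns to 0 after 7 steps, so 0 lies in a 7-cycle (0 8 2 7 6 9 4).
Powers repeat with period 7 on this cycle, and 82 mod 7 = 5, so s^82(0) = s^5(0).
Stepping 5 places around the cycle: 0 → 8 → 2 → 7 → 6 → 9.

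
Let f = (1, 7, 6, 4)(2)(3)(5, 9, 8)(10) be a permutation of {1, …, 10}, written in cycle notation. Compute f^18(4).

7

4 lies in the 4-cycle (1, 7, 6, 4).
Powers repeat with period 4 on this cycle, and 18 mod 4 = 2, so f^18(4) = f^2(4).
Advancing 2 steps from 4: 4 → 1 → 7.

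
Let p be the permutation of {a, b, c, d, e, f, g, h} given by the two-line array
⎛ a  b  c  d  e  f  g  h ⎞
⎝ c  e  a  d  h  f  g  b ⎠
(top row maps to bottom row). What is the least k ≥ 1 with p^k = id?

Decomposing into disjoint cycles gives cycle lengths 3, 2, 1, 1, 1.
Since disjoint cycles commute, ord(p) = lcm(3, 2) = 6.

6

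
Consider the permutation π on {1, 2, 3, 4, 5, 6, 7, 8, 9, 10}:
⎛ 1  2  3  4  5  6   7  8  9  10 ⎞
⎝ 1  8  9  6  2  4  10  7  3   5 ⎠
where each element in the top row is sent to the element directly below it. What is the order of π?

10

Writing π as disjoint cycles, the cycle lengths are 5, 2, 2, 1.
Since disjoint cycles commute, ord(π) = lcm(5, 2, 2) = 10.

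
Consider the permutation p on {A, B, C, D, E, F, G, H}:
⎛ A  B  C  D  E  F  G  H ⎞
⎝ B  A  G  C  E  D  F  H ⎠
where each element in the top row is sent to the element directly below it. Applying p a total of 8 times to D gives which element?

Tracing D → C → … returns to D after 4 steps, so D lies in a 4-cycle (C, G, F, D).
Powers repeat with period 4 on this cycle, and 8 mod 4 = 0, so p^8(D) = p^0(D).
So p^8(D) = D.

D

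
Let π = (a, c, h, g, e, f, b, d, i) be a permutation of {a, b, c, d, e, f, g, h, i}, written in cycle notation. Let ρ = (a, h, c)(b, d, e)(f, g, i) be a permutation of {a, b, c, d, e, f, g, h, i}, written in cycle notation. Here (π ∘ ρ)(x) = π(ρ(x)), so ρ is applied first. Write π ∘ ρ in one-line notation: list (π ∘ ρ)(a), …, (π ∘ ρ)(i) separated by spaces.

g i c f d e a h b

Chase each element through ρ then π: a → h → g; b → d → i; c → a → c; d → e → f; e → b → d; f → g → e; g → i → a; h → c → h; i → f → b.
So π ∘ ρ in one-line form is g i c f d e a h b.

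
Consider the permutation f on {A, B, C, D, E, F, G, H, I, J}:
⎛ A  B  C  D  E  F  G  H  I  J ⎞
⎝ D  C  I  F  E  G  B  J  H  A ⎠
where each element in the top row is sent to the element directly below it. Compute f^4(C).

Tracing C → I → … returns to C after 9 steps, so C lies in a 9-cycle (A D F G B C I H J).
Stepping 4 places around the cycle: C → I → H → J → A.

A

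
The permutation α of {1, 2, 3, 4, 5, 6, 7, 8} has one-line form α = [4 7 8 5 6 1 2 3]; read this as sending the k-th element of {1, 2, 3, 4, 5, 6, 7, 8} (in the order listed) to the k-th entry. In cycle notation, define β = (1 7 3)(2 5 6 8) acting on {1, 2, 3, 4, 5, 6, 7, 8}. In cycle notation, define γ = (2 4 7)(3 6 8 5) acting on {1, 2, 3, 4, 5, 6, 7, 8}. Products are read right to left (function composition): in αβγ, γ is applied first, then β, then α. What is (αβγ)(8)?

(αβγ)(8) = α(β(γ(8))). γ(8) = 5, then β(5) = 6, then α(6) = 1, so the result is 1.

1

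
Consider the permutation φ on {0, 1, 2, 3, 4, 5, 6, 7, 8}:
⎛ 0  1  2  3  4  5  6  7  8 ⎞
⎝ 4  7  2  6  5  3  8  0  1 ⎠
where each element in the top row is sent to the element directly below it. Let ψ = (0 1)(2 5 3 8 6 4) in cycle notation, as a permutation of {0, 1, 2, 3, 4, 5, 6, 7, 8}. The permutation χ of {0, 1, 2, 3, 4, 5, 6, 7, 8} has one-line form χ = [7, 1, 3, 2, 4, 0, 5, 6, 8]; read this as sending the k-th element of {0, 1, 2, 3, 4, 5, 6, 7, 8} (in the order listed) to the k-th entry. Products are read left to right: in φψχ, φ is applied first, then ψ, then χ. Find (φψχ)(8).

7

Apply the permutations in order: φ(8) = 1, then ψ(1) = 0, then χ(0) = 7. So (φψχ)(8) = 7.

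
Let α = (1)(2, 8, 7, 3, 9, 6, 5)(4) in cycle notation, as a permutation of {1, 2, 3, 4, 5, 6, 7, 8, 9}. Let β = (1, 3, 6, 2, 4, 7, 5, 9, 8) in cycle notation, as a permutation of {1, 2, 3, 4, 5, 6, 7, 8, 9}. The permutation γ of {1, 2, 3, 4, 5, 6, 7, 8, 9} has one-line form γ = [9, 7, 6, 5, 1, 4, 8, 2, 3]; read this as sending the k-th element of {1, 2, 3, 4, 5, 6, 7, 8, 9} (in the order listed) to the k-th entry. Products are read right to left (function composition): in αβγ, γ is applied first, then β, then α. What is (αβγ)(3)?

8

Chase 3: γ(3) = 6; β(6) = 2; α(2) = 8. Hence (αβγ)(3) = 8.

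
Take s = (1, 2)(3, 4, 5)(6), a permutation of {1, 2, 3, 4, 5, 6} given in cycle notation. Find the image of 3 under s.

In the cycle (3, 4, 5), 3 is followed by 4, so s(3) = 4.

4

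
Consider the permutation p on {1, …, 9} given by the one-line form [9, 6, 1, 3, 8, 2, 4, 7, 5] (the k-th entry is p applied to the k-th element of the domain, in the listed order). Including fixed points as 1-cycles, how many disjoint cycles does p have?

2

The cycle decomposition is (1, 9, 5, 8, 7, 4, 3)(2, 6), which has 2 cycles (counting 1-cycles).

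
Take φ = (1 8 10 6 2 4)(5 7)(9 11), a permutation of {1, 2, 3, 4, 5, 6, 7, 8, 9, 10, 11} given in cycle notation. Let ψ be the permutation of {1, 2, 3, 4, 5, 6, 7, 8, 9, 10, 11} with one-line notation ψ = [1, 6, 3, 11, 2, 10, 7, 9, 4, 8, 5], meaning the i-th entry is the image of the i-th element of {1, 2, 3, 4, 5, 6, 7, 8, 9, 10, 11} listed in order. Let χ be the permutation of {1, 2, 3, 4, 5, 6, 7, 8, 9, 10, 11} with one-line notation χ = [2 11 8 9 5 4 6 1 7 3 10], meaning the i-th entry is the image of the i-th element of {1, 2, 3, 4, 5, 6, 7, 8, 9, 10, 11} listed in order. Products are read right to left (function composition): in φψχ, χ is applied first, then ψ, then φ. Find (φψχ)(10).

3

Apply the permutations in order: χ(10) = 3, then ψ(3) = 3, then φ(3) = 3. So (φψχ)(10) = 3.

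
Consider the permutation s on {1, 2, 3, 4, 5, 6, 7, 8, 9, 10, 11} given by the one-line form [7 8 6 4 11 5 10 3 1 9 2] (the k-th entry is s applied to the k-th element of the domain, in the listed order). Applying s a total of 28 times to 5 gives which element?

3

Tracing 5 → 11 → … returns to 5 after 6 steps, so 5 lies in a 6-cycle (2 8 3 6 5 11).
On a 6-cycle, s^6 is the identity, so s^28 = s^4 there (28 ≡ 4 mod 6).
Advancing 4 steps from 5: 5 → 11 → 2 → 8 → 3.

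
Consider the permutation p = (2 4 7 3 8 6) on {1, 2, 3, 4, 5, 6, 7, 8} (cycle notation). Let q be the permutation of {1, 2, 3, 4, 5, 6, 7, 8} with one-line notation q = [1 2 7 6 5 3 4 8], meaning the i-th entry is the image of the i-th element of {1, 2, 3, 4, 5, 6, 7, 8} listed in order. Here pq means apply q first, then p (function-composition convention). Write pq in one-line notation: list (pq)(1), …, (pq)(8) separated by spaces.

Chase each element through q then p: 1 → 1 → 1; 2 → 2 → 4; 3 → 7 → 3; 4 → 6 → 2; 5 → 5 → 5; 6 → 3 → 8; 7 → 4 → 7; 8 → 8 → 6.
Collecting the images, pq = [1 4 3 2 5 8 7 6].

1 4 3 2 5 8 7 6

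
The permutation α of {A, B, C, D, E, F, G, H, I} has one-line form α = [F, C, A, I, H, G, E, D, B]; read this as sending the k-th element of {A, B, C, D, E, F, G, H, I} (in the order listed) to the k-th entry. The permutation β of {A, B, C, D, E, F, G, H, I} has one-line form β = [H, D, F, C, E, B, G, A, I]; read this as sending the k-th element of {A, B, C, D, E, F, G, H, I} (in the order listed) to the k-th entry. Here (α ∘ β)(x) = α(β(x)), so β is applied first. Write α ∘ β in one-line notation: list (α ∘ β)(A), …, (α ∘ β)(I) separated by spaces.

D I G A H C E F B

Chase each element through β then α: A → H → D; B → D → I; C → F → G; D → C → A; E → E → H; F → B → C; G → G → E; H → A → F; I → I → B.
Collecting the images, α ∘ β = [D I G A H C E F B].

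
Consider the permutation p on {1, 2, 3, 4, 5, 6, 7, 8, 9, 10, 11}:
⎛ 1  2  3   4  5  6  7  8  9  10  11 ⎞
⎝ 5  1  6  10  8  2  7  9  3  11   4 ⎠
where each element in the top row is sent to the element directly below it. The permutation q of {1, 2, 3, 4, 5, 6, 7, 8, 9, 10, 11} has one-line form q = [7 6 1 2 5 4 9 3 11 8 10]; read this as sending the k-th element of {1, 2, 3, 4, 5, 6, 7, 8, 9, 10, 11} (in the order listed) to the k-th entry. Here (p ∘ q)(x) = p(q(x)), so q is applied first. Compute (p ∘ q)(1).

First apply q: q(1) = 7, then p(7) = 7. Thus (p ∘ q)(1) = 7.

7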